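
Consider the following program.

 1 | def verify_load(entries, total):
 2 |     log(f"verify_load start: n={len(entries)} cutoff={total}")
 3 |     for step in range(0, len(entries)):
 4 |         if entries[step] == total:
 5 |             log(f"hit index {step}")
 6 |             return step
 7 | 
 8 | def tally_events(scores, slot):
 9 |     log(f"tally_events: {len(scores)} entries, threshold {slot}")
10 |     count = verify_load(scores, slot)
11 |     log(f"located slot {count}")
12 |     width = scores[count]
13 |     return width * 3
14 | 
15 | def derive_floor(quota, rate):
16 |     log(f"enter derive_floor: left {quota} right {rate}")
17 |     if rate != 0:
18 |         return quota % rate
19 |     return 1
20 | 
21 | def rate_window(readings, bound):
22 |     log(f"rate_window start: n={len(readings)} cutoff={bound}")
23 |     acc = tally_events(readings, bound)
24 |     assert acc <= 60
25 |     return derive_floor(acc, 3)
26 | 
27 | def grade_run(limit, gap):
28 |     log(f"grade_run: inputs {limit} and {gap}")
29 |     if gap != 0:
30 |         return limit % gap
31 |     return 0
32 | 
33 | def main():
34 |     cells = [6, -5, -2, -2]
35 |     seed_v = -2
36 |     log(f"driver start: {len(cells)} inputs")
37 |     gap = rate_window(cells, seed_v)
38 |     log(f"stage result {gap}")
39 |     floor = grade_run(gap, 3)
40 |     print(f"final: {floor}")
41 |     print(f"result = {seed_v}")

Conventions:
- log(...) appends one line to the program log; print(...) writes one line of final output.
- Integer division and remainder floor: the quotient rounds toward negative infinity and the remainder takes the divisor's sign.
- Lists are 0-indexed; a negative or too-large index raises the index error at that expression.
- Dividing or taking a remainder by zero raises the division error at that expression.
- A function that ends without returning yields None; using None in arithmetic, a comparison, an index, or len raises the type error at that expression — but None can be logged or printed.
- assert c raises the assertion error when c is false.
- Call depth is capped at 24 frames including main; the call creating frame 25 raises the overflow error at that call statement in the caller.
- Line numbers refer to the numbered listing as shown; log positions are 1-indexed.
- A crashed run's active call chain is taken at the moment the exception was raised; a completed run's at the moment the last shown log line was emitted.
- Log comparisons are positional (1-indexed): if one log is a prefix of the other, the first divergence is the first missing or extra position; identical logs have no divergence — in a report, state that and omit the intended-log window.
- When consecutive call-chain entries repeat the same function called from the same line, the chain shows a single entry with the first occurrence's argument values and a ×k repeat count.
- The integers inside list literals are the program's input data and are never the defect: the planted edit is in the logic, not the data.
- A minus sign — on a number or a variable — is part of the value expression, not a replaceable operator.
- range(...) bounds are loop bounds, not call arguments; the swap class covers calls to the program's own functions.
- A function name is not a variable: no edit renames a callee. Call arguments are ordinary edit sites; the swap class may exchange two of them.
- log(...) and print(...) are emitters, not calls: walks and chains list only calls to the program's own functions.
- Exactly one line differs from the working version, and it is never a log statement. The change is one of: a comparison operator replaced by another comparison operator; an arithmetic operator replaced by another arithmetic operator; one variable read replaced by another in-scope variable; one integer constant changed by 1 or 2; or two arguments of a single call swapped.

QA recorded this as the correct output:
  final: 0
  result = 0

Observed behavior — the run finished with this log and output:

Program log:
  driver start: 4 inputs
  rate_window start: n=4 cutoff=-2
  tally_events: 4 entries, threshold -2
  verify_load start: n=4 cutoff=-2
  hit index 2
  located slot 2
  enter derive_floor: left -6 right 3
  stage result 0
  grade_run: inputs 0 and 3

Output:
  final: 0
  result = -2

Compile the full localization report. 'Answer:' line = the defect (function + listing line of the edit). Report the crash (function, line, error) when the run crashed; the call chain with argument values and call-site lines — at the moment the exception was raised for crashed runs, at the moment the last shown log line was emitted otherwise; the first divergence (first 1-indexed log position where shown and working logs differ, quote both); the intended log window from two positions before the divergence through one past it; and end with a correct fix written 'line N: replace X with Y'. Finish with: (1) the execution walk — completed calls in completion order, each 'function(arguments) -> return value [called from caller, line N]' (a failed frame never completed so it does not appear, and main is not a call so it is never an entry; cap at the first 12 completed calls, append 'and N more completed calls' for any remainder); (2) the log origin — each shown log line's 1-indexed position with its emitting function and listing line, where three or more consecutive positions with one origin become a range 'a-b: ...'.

Answer: the defect is in main at line 41.
Key observation: The two runs log identically and part ways only at the printed values.
Call chain: main -> grade_run(0, 3) (called at line 39).
First divergence: none — the logs agree in full.
Execution walk:
  verify_load([6, -5, -2, -2], -2) -> 2  [called from tally_events, line 10]
  tally_events([6, -5, -2, -2], -2) -> -6  [called from rate_window, line 23]
  derive_floor(-6, 3) -> 0  [called from rate_window, line 25]
  rate_window([6, -5, -2, -2], -2) -> 0  [called from main, line 37]
  grade_run(0, 3) -> 0  [called from main, line 39]
Log origins:
  1: logged in main at line 36
  2: logged in rate_window at line 22
  3: logged in tally_events at line 9
  4: logged in verify_load at line 2
  5: logged in verify_load at line 5
  6: logged in tally_events at line 11
  7: logged in derive_floor at line 16
  8: logged in main at line 38
  9: logged in grade_run at line 28
A correct fix: line 41: replace `seed_v` with `gap`.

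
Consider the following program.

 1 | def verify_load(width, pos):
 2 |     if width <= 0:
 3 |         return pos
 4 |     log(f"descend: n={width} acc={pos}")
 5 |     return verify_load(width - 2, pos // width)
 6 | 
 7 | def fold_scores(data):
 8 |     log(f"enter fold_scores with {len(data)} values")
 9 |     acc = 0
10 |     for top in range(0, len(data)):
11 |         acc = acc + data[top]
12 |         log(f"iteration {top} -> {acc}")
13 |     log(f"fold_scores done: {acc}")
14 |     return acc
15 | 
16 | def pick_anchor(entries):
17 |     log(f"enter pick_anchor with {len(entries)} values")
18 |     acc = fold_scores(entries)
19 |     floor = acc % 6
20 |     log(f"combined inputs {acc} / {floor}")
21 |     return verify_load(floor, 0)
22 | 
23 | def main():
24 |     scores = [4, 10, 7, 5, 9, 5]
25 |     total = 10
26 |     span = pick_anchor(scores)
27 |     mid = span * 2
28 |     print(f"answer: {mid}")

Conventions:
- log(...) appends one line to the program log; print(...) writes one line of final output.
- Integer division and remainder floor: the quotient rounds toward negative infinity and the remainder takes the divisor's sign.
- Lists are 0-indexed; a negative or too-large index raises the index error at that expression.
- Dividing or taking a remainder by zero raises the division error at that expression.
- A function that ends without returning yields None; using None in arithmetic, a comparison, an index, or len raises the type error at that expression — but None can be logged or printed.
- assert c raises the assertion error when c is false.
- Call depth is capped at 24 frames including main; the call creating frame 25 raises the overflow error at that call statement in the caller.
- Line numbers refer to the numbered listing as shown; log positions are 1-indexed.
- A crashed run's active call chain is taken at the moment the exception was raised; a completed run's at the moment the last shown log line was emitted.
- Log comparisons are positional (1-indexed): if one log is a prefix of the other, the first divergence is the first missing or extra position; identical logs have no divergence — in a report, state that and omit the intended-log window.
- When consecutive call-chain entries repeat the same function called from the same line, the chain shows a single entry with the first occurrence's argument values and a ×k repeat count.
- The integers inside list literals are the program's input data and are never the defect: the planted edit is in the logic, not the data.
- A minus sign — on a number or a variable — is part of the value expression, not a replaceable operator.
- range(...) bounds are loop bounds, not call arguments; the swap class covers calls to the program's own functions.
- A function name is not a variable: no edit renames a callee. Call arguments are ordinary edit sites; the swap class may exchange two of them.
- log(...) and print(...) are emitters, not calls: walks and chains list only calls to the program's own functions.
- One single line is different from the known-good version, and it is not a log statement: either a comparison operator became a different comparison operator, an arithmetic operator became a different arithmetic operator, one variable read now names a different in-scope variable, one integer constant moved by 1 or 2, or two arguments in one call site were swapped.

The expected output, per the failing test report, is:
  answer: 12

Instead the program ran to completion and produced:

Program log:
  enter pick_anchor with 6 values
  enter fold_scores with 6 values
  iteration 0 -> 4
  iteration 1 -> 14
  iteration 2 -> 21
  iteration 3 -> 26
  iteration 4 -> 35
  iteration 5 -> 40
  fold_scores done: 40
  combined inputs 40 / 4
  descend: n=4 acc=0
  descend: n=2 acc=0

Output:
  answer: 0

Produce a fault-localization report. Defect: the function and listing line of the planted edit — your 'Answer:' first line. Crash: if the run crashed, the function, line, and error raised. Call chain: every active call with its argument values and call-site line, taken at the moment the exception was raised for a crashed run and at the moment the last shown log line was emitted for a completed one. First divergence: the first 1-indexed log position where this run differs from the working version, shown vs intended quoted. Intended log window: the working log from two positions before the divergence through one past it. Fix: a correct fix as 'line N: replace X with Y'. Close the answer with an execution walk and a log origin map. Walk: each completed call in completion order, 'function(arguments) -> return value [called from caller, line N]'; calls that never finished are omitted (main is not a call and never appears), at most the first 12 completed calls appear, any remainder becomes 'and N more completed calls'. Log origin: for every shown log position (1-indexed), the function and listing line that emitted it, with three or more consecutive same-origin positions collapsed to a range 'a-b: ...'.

Answer: the defect is in verify_load at line 5.
The tell: Log line 12 is where behavior first shows: 'descend: n=2 acc=0' appears instead of 'descend: n=2 acc=4'.
Call chain: main -> pick_anchor([4, 10, 7, 5, 9, 5]) (called at line 26) -> verify_load(4, 0) (called at line 21) -> verify_load(2, 0) (called at line 5).
First divergence: position 12; shown 'descend: n=2 acc=0' vs intended 'descend: n=2 acc=4'.
Intended log window:
  10: combined inputs 40 / 4
  11: descend: n=4 acc=0
  12: descend: n=2 acc=4
Execution walk:
  fold_scores([4, 10, 7, 5, 9, 5]) -> 40  [called from pick_anchor, line 18]
  verify_load(0, 0) -> 0  [called from verify_load, line 5]
  verify_load(2, 0) -> 0  [called from verify_load, line 5]
  verify_load(4, 0) -> 0  [called from pick_anchor, line 21]
  pick_anchor([4, 10, 7, 5, 9, 5]) -> 0  [called from main, line 26]
Log origin:
  1: emitted by pick_anchor (line 17)
  2: emitted by fold_scores (line 8)
  3-8: emitted by fold_scores (line 12)
  9: emitted by fold_scores (line 13)
  10: emitted by pick_anchor (line 20)
  11: emitted by verify_load (line 4)
  12: emitted by verify_load (line 4)
A correct fix: line 5: replace `//` with `+`.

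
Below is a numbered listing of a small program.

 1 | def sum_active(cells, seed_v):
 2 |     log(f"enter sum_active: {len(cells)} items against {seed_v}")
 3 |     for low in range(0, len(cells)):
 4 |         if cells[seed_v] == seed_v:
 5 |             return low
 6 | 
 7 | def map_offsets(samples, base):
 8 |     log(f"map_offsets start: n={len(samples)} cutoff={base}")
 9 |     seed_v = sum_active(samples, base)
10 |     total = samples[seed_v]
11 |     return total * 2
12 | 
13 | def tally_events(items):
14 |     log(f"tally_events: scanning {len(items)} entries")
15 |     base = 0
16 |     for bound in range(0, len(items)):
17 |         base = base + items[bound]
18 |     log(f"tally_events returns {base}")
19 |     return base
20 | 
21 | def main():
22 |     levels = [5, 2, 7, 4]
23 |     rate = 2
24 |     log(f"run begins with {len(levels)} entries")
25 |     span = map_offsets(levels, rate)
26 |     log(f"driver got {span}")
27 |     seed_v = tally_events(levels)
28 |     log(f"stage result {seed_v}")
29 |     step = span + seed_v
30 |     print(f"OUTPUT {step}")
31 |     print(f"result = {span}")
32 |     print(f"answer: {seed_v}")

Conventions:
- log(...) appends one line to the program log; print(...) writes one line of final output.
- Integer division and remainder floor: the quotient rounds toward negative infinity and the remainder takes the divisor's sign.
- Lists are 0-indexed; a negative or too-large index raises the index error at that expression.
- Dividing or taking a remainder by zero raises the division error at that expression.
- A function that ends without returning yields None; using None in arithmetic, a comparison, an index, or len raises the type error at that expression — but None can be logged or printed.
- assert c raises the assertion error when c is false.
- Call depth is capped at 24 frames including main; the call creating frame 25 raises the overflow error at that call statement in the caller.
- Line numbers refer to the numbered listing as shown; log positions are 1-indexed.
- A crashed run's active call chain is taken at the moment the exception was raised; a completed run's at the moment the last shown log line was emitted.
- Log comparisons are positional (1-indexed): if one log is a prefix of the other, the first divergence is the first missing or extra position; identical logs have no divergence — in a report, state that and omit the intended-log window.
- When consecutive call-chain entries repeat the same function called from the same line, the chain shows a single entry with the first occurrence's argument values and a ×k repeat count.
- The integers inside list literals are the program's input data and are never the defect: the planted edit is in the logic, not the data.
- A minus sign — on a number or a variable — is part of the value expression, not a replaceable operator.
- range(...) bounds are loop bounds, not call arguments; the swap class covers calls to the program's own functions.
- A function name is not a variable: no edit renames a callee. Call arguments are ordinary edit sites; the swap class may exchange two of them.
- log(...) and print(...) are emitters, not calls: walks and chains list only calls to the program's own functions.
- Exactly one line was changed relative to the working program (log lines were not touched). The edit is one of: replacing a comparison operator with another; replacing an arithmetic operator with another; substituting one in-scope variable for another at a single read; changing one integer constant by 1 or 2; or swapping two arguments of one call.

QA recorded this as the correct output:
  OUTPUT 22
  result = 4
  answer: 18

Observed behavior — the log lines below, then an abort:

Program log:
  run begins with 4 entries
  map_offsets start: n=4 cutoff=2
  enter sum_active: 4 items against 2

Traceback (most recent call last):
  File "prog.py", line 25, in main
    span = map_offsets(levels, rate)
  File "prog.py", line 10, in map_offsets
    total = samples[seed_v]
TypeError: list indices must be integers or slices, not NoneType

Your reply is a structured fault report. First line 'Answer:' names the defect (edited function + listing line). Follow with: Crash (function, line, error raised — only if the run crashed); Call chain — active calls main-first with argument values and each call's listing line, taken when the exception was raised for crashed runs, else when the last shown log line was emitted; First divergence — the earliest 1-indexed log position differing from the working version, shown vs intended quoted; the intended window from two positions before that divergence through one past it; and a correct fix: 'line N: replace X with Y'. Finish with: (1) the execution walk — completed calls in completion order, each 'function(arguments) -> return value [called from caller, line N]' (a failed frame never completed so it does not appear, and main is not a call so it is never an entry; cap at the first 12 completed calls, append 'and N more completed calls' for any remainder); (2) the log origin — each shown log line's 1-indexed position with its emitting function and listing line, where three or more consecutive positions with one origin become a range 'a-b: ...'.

Answer: the defect is in sum_active at line 4.
Key observation: After 3 matching log lines the faulty run goes silent, while the working version continues with 'driver got 4'.
Crash: map_offsets, line 10, TypeError.
Call chain: main -> map_offsets([5, 2, 7, 4], 2) (called at line 25).
First divergence: position 4; the shown log stops at 3 lines while the working version next logs 'driver got 4'.
Intended log window:
  2: map_offsets start: n=4 cutoff=2
  3: enter sum_active: 4 items against 2
  4: driver got 4
  5: tally_events: scanning 4 entries
Execution walk:
  sum_active([5, 2, 7, 4], 2) -> None  [called from map_offsets, line 9]
Log origins:
  1 — main, line 24
  2 — map_offsets, line 8
  3 — sum_active, line 2
A correct fix: line 4: replace `cells[seed_v]` with `cells[low]`.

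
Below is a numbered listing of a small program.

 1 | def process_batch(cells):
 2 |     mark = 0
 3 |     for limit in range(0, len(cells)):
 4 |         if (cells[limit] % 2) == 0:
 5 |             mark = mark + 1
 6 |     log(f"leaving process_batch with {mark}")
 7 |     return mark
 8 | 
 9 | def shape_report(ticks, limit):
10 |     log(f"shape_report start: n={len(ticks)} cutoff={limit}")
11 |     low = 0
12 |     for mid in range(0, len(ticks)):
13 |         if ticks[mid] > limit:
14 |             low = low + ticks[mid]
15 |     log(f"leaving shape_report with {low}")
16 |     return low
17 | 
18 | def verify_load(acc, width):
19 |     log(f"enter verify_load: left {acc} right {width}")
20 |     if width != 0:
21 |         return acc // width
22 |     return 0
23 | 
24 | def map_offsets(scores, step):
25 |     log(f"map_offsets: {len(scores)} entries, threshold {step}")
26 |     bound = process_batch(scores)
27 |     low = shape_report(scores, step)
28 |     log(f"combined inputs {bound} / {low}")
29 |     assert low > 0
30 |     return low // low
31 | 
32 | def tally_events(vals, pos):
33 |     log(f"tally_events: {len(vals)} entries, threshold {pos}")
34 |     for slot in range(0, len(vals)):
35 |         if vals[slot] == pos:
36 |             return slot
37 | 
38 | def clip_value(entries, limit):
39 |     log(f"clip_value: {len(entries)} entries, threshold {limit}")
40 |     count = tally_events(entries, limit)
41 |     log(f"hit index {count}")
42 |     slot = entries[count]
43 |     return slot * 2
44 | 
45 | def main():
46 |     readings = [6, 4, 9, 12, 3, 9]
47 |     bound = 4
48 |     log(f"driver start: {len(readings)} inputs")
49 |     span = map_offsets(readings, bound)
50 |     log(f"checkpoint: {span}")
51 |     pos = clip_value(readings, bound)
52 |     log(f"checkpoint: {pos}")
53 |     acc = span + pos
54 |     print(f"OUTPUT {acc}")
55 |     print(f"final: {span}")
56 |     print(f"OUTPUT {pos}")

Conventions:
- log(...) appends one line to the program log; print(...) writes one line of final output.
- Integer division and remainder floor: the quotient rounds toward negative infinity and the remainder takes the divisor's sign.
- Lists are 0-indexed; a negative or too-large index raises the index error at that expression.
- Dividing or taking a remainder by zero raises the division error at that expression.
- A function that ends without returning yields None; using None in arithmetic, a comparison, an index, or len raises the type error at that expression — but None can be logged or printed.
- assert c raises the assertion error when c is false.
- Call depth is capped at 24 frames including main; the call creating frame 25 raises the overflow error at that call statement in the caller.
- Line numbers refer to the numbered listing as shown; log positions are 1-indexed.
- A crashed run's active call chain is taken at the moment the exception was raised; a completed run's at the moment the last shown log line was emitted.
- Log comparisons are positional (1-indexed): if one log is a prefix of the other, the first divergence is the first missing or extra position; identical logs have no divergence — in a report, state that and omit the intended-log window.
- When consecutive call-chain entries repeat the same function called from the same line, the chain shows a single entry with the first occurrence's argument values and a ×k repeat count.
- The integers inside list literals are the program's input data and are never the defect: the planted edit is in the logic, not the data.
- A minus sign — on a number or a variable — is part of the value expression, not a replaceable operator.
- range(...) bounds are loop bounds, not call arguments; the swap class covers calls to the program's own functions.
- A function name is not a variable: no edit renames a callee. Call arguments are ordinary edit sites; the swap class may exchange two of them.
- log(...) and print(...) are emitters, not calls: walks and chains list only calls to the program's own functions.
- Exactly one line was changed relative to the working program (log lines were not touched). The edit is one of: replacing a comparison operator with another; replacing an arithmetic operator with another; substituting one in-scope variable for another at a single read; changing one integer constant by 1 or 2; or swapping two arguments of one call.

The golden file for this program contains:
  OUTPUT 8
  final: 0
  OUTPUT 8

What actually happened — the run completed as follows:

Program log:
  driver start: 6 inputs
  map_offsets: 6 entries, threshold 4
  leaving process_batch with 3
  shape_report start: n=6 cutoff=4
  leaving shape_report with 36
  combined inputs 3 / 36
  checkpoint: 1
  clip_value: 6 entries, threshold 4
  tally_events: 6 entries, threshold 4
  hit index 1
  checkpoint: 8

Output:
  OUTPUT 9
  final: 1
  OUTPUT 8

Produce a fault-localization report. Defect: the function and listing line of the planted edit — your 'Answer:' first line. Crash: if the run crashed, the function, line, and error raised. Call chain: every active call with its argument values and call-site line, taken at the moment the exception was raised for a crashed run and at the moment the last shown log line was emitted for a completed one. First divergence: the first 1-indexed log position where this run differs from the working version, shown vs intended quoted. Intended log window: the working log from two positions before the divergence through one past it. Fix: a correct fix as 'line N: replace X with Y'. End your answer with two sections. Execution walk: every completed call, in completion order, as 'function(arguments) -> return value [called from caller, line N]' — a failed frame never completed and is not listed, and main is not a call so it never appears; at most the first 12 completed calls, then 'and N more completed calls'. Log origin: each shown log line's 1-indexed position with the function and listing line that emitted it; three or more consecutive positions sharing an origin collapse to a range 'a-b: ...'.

Answer: the defect is in map_offsets at line 30.
Key fact: Position 7 is the first bad log line: 'checkpoint: 1' should read 'checkpoint: 0'.
Call chain: main.
First divergence: position 7 — shown 'checkpoint: 1', intended 'checkpoint: 0'.
Intended log window:
  5: leaving shape_report with 36
  6: combined inputs 3 / 36
  7: checkpoint: 0
  8: clip_value: 6 entries, threshold 4
Execution walk:
  process_batch([6, 4, 9, 12, 3, 9]) -> 3  [called from map_offsets, line 26]
  shape_report([6, 4, 9, 12, 3, 9], 4) -> 36  [called from map_offsets, line 27]
  map_offsets([6, 4, 9, 12, 3, 9], 4) -> 1  [called from main, line 49]
  tally_events([6, 4, 9, 12, 3, 9], 4) -> 1  [called from clip_value, line 40]
  clip_value([6, 4, 9, 12, 3, 9], 4) -> 8  [called from main, line 51]
Origin of each log line:
  1 — main, line 48
  2 — map_offsets, line 25
  3 — process_batch, line 6
  4 — shape_report, line 10
  5 — shape_report, line 15
  6 — map_offsets, line 28
  7 — main, line 50
  8 — clip_value, line 39
  9 — tally_events, line 33
  10 — clip_value, line 41
  11 — main, line 52
A correct fix: line 30: replace `low // low` with `bound // low`.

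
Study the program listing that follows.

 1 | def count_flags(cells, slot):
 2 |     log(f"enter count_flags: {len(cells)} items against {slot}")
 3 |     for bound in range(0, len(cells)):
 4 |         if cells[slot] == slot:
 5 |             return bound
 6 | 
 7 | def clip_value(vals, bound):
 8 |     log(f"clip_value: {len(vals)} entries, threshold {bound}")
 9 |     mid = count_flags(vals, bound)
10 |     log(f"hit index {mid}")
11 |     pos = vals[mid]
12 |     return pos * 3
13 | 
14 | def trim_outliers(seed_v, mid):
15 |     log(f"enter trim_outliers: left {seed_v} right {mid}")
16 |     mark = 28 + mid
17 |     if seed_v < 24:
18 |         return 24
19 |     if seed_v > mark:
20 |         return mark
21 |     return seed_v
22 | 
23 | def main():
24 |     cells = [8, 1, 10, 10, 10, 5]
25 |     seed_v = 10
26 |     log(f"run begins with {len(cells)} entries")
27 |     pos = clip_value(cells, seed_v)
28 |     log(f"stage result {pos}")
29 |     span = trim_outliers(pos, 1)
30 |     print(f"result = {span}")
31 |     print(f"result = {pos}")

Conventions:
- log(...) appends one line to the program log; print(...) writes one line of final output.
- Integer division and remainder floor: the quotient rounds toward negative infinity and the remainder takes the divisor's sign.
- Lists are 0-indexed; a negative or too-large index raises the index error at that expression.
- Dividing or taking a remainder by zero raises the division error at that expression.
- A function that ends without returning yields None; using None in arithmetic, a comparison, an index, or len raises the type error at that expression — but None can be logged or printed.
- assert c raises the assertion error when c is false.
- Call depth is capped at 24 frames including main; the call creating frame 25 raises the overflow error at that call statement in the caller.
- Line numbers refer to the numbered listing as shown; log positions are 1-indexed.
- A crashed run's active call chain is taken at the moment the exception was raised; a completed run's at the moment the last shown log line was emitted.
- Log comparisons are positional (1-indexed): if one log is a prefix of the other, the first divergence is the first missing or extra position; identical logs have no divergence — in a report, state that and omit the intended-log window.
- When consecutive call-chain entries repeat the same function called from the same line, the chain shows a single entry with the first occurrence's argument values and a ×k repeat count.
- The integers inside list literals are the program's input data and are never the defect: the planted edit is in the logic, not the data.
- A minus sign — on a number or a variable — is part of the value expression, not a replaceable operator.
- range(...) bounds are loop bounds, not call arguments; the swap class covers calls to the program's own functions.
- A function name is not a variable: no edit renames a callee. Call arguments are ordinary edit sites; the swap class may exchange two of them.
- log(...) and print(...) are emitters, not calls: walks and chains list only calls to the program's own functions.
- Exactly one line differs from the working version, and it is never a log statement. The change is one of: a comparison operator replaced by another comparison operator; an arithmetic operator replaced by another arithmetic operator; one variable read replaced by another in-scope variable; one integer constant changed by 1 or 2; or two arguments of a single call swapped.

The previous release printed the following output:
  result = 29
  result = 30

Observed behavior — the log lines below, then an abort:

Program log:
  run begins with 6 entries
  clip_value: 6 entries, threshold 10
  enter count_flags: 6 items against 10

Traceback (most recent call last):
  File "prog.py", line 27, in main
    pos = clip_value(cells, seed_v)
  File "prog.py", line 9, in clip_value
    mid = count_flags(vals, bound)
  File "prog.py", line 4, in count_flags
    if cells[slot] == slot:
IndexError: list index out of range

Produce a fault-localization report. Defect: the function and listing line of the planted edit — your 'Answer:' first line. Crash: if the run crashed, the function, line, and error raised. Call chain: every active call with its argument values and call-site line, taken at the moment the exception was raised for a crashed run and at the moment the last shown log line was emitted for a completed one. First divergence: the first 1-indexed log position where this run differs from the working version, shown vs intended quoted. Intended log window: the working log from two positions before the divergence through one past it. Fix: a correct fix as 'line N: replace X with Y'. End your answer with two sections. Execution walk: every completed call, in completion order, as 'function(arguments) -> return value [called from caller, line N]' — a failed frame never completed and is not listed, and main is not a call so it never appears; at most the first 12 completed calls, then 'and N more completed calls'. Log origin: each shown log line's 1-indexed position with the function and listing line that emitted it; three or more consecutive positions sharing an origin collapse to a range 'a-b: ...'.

Answer: the defect is in count_flags at line 4.
Core observation: After 3 matching log lines the faulty run goes silent, while the working version continues with 'hit index 2'.
Crash: count_flags, line 4, IndexError.
Call chain: main -> clip_value([8, 1, 10, 10, 10, 5], 10) (called at line 27) -> count_flags([8, 1, 10, 10, 10, 5], 10) (called at line 9).
First divergence: position 4 (shown log ended at 3 lines; the working version continues: 'hit index 2').
Intended log window:
  2: clip_value: 6 entries, threshold 10
  3: enter count_flags: 6 items against 10
  4: hit index 2
  5: stage result 30
Execution walk:
  (no call completed)
Log line origins:
  1 — main, line 26
  2 — clip_value, line 8
  3 — count_flags, line 2
A correct fix: line 4: replace `cells[slot]` with `cells[bound]`.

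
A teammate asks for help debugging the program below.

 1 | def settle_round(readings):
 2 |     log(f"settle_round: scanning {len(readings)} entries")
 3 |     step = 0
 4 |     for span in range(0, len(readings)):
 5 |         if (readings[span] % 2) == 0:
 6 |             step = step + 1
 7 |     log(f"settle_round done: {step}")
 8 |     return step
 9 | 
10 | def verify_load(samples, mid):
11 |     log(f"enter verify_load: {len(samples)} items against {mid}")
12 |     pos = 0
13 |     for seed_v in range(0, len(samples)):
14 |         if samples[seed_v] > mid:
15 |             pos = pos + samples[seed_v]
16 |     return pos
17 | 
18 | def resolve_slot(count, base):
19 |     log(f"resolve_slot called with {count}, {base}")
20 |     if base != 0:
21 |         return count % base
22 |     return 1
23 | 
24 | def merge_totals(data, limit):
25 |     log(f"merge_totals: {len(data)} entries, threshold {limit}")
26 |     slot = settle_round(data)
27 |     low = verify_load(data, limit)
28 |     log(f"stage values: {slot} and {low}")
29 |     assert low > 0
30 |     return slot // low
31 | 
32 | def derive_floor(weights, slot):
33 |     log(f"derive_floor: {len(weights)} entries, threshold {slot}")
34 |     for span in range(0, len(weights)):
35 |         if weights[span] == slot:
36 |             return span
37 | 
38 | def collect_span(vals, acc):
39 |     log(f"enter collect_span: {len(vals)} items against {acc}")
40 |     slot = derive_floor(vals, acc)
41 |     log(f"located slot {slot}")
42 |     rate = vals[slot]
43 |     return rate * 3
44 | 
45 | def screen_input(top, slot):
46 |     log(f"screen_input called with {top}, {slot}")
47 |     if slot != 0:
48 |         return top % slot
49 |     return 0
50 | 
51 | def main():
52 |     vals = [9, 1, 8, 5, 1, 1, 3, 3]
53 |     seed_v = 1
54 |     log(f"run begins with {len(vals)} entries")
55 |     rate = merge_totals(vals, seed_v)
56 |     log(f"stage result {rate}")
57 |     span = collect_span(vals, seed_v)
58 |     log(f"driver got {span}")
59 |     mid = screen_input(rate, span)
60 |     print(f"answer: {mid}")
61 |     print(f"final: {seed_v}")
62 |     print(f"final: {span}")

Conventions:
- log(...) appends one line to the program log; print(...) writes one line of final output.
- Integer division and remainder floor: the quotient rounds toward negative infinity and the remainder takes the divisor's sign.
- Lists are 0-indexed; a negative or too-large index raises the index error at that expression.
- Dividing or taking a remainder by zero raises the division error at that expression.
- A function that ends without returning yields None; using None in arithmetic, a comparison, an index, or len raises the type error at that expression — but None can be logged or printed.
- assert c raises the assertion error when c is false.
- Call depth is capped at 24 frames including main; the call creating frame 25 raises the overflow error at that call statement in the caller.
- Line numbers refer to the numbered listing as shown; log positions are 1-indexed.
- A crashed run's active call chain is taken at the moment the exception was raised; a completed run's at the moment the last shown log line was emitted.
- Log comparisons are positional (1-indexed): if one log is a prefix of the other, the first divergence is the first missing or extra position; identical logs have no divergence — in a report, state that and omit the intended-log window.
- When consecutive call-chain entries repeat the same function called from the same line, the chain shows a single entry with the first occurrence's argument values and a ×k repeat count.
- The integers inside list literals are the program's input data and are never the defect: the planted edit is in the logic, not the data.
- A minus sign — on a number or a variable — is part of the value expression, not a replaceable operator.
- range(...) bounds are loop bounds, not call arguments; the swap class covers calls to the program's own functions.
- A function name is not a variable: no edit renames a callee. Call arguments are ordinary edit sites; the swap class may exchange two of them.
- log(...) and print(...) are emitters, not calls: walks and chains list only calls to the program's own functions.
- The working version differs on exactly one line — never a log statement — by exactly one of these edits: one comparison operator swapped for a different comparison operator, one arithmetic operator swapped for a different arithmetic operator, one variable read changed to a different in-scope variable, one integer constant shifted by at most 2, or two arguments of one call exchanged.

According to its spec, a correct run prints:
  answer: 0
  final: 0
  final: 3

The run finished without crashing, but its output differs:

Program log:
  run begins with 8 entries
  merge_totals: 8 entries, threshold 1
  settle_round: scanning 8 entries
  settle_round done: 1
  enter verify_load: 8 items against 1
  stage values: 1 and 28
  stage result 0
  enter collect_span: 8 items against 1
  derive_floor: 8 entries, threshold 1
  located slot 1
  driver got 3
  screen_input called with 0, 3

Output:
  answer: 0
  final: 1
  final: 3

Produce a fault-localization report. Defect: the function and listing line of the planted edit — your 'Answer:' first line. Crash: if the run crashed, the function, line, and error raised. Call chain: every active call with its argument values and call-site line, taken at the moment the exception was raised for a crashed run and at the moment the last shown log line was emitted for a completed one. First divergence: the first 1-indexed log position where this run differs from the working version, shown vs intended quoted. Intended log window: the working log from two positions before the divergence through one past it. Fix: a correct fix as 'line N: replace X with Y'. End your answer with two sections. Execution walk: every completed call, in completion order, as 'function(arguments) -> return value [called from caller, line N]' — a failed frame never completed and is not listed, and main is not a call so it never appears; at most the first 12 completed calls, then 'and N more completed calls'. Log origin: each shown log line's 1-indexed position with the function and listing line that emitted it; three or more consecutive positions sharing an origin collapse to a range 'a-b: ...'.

Answer: the defect is in main at line 61.
Key observation: Nothing in the log betrays the bug — only the output does.
Call chain: main -> screen_input(0, 3) (called at line 59).
First divergence: none; the two logs match at every position.
Execution walk:
  settle_round([9, 1, 8, 5, 1, 1, 3, 3]) -> 1  [called from merge_totals, line 26]
  verify_load([9, 1, 8, 5, 1, 1, 3, 3], 1) -> 28  [called from merge_totals, line 27]
  merge_totals([9, 1, 8, 5, 1, 1, 3, 3], 1) -> 0  [called from main, line 55]
  derive_floor([9, 1, 8, 5, 1, 1, 3, 3], 1) -> 1  [called from collect_span, line 40]
  collect_span([9, 1, 8, 5, 1, 1, 3, 3], 1) -> 3  [called from main, line 57]
  screen_input(0, 3) -> 0  [called from main, line 59]
Log origin:
  1: emitted by main (line 54)
  2: emitted by merge_totals (line 25)
  3: emitted by settle_round (line 2)
  4: emitted by settle_round (line 7)
  5: emitted by verify_load (line 11)
  6: emitted by merge_totals (line 28)
  7: emitted by main (line 56)
  8: emitted by collect_span (line 39)
  9: emitted by derive_floor (line 33)
  10: emitted by collect_span (line 41)
  11: emitted by main (line 58)
  12: emitted by screen_input (line 46)
A correct fix: line 61: replace `seed_v` with `rate`.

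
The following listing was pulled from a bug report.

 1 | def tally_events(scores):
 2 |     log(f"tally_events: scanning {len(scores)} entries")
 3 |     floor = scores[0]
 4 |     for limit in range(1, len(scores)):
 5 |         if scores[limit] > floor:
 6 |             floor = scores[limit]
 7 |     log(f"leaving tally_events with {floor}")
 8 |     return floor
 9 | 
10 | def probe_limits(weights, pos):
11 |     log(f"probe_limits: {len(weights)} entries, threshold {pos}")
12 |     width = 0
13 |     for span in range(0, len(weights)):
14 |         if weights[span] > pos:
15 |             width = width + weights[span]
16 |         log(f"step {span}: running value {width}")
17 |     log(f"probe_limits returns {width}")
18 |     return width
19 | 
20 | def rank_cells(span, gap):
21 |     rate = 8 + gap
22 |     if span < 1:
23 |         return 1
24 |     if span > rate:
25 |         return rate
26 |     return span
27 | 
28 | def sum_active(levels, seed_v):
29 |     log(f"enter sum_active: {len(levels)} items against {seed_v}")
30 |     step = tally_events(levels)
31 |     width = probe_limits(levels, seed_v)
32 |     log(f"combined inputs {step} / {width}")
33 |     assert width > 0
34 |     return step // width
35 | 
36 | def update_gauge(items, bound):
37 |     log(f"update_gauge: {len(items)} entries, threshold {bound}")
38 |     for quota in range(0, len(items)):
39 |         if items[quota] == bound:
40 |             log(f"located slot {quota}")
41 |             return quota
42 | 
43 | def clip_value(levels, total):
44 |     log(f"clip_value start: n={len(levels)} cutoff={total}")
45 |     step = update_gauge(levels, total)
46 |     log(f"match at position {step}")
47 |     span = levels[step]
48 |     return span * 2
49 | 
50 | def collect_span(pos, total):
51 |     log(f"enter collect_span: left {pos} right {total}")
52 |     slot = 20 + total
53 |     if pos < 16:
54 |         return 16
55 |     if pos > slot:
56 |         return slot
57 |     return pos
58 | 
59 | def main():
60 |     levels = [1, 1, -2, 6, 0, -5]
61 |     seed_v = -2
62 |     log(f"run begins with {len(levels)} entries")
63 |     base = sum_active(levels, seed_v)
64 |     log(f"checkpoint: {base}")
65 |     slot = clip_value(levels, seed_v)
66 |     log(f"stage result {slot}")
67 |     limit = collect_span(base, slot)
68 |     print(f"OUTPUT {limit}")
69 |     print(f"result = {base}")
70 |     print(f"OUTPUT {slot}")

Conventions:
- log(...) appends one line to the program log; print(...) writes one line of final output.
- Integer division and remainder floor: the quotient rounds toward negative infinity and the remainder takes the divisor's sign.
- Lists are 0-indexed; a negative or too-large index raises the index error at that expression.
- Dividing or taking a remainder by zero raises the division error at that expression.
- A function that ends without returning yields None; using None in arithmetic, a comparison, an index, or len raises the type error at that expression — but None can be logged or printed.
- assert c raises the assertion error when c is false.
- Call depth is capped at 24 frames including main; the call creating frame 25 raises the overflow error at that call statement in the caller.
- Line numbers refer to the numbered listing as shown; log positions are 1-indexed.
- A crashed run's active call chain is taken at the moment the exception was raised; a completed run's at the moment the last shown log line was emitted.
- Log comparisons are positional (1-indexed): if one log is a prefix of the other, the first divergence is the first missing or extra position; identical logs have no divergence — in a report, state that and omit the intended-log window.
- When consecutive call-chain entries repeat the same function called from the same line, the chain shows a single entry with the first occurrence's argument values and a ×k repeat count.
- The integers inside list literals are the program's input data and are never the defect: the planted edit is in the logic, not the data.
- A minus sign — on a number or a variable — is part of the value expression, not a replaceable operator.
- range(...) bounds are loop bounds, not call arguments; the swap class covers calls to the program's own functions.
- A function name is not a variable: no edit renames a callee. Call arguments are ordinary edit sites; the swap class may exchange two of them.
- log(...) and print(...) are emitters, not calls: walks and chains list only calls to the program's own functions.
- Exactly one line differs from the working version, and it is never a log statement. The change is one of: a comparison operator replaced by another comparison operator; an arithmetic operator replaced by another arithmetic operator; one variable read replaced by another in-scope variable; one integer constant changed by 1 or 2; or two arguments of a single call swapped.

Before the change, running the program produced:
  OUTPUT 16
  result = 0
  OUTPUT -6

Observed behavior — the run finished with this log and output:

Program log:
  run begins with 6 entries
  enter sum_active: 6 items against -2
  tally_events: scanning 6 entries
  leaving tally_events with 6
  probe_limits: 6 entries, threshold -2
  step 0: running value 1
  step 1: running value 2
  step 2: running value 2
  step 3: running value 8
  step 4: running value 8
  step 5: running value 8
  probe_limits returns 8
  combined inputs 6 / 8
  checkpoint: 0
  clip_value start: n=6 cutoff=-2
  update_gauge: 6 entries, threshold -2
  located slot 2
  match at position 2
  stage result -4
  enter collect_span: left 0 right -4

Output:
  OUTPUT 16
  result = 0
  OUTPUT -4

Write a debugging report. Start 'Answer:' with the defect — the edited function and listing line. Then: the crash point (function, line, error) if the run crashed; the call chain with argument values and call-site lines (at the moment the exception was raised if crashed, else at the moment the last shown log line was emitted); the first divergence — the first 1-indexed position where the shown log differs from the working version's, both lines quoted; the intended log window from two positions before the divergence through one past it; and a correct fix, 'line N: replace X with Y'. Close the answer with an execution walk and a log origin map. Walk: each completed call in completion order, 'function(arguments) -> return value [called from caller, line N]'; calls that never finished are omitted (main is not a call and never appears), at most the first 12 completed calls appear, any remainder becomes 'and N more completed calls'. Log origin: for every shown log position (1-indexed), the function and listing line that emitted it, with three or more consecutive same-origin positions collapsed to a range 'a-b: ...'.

Answer: the defect is in clip_value at line 48.
Key observation: Position 19 is the first bad log line: 'stage result -4' should read 'stage result -6'.
Call chain: main -> collect_span(0, -4) (called at line 67).
First divergence: position 19; shown 'stage result -4' vs intended 'stage result -6'.
Intended log window:
  17: located slot 2
  18: match at position 2
  19: stage result -6
  20: enter collect_span: left 0 right -6
Execution walk:
  tally_events([1, 1, -2, 6, 0, -5]) -> 6  [called from sum_active, line 30]
  probe_limits([1, 1, -2, 6, 0, -5], -2) -> 8  [called from sum_active, line 31]
  sum_active([1, 1, -2, 6, 0, -5], -2) -> 0  [called from main, line 63]
  update_gauge([1, 1, -2, 6, 0, -5], -2) -> 2  [called from clip_value, line 45]
  clip_value([1, 1, -2, 6, 0, -5], -2) -> -4  [called from main, line 65]
  collect_span(0, -4) -> 16  [called from main, line 67]
Log origin:
  1: logged in main at line 62
  2: logged in sum_active at line 29
  3: logged in tally_events at line 2
  4: logged in tally_events at line 7
  5: logged in probe_limits at line 11
  6-11: logged in probe_limits at line 16
  12: logged in probe_limits at line 17
  13: logged in sum_active at line 32
  14: logged in main at line 64
  15: logged in clip_value at line 44
  16: logged in update_gauge at line 37
  17: logged in update_gauge at line 40
  18: logged in clip_value at line 46
  19: logged in main at line 66
  20: logged in collect_span at line 51
A correct fix: line 48: replace `2` with `3`.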